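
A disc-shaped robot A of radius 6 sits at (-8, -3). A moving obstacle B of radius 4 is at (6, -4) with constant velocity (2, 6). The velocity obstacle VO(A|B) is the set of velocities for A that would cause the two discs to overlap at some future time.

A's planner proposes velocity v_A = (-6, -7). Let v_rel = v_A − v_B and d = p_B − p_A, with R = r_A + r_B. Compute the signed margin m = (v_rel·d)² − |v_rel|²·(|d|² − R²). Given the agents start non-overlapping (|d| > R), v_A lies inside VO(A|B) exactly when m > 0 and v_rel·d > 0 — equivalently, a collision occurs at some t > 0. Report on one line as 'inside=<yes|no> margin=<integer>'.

d = (14, -1),  |d|² = 197;  R = 6+4 = 10,  c = 197−10² = 97
v_rel = (-8, -13),  |v_rel|² = 233;  v_rel·d = (-8)·(14) + (-13)·(-1) = -99
233·t² + 198·t + 97 = 0  ⇒  m = (-99)² − 233·97 = -12800
m = -12800 < 0,  v_rel·d = -99 < 0  ⇒  outside

inside=no margin=-12800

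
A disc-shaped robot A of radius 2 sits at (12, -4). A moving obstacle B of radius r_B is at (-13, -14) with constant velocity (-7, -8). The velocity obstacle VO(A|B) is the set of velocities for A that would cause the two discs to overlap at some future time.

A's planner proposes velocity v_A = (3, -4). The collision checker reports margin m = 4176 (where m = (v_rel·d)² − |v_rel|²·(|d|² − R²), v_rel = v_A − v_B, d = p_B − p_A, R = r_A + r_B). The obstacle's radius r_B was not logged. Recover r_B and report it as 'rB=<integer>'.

m = 4176
d = (-25, -10);  v_rel = (10, 4),  |v_rel|² = 116
v_rel×d = (10)·(-10) − (4)·(-25) = 0
since m = R²·116 − 0²:  R² = (0 + 4176) / 116 = 36
R = √36 = 6  ⇒  r_B = 6 − 2 = 4

rB=4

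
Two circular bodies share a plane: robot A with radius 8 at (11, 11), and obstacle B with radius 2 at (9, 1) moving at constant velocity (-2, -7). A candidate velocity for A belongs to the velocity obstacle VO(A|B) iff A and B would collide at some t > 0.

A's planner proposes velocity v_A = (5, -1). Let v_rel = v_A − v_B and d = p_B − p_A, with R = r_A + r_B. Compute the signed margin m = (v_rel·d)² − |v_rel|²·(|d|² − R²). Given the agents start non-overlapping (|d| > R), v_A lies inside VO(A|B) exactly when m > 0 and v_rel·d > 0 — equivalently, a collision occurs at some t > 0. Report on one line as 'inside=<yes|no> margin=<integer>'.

d = (-2, -10),  |d|² = 104;  R = 8+2 = 10,  c = 104−10² = 4
v_rel = (7, 6),  |v_rel|² = 85;  v_rel·d = (7)·(-2) + (6)·(-10) = -74
85·t² + 148·t + 4 = 0  ⇒  m = (-74)² − 85·4 = 5136
m = 5136 > 0,  v_rel·d = -74 < 0  ⇒  outside

inside=no margin=5136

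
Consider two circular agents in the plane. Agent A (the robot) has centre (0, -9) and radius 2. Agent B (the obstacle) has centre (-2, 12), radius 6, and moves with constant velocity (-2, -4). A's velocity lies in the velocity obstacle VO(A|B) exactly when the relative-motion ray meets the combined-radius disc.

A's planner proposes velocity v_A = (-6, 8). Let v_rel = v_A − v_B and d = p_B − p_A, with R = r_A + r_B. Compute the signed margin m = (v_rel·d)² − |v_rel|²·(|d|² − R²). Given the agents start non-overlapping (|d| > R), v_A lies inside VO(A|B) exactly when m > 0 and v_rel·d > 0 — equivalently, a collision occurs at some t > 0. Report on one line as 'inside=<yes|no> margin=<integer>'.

d = (-2, 21),  |d|² = 445;  R = 2+6 = 8,  c = 445−8² = 381
v_rel = (-4, 12),  |v_rel|² = 160;  v_rel·d = (-4)·(-2) + (12)·(21) = 260
160·t² − 520·t + 381 = 0  ⇒  m = 260² − 160·381 = 6640
m = 6640 > 0,  v_rel·d = 260 > 0  ⇒  inside

inside=yes margin=6640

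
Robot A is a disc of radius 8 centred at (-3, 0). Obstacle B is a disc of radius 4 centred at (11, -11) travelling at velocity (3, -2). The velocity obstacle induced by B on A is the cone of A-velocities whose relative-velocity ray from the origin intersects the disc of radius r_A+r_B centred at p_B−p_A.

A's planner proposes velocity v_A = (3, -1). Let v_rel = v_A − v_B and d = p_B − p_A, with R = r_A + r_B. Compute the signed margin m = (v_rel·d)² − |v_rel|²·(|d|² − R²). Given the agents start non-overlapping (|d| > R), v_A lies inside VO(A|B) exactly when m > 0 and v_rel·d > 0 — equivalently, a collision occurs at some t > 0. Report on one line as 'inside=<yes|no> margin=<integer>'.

d = (14, -11),  |d|² = 317;  R = 8+4 = 12,  c = 317−12² = 173
v_rel = (0, 1),  |v_rel|² = 1;  v_rel·d = (0)·(14) + (1)·(-11) = -11
1·t² + 22·t + 173 = 0  ⇒  m = (-11)² − 1·173 = -52
m = -52 < 0,  v_rel·d = -11 < 0  ⇒  outside

inside=no margin=-52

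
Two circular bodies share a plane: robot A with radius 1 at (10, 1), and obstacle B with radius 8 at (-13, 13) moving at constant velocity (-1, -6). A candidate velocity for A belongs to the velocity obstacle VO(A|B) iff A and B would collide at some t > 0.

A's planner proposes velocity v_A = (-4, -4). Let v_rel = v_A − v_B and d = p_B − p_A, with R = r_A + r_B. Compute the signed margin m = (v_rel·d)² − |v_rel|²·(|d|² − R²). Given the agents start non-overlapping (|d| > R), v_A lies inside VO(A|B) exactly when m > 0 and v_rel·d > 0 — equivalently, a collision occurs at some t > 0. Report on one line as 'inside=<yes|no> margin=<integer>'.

d = (-23, 12),  |d|² = 673;  R = 1+8 = 9,  c = 673−9² = 592
v_rel = (-3, 2),  |v_rel|² = 13;  v_rel·d = (-3)·(-23) + (2)·(12) = 93
13·t² − 186·t + 592 = 0  ⇒  m = 93² − 13·592 = 953
m = 953 > 0,  v_rel·d = 93 > 0  ⇒  inside

inside=yes margin=953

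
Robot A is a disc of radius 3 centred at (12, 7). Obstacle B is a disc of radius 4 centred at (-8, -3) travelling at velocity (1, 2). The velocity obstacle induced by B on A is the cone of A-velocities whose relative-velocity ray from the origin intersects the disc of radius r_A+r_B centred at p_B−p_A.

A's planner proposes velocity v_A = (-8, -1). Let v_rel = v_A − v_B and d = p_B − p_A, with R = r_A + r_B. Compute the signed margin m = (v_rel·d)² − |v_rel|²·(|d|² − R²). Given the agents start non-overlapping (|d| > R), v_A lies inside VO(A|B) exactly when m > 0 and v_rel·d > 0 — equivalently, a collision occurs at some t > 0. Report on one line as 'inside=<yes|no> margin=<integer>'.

d = (-20, -10),  |d|² = 500;  R = 3+4 = 7,  c = 500−7² = 451
v_rel = (-9, -3),  |v_rel|² = 90;  v_rel·d = (-9)·(-20) + (-3)·(-10) = 210
90·t² − 420·t + 451 = 0  ⇒  m = 210² − 90·451 = 3510
m = 3510 > 0,  v_rel·d = 210 > 0  ⇒  inside

inside=yes margin=3510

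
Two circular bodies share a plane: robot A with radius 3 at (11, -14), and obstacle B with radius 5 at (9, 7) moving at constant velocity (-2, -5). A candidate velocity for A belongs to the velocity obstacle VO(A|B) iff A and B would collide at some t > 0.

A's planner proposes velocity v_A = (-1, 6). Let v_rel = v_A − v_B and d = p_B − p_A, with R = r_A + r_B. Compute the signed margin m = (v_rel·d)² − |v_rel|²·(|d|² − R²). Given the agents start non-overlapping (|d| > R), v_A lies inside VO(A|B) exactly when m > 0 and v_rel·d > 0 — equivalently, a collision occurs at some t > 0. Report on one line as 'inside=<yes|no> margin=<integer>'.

d = (-2, 21),  |d|² = 445;  R = 3+5 = 8,  c = 445−8² = 381
v_rel = (1, 11),  |v_rel|² = 122;  v_rel·d = (1)·(-2) + (11)·(21) = 229
122·t² − 458·t + 381 = 0  ⇒  m = 229² − 122·381 = 5959
m = 5959 > 0,  v_rel·d = 229 > 0  ⇒  inside

inside=yes margin=5959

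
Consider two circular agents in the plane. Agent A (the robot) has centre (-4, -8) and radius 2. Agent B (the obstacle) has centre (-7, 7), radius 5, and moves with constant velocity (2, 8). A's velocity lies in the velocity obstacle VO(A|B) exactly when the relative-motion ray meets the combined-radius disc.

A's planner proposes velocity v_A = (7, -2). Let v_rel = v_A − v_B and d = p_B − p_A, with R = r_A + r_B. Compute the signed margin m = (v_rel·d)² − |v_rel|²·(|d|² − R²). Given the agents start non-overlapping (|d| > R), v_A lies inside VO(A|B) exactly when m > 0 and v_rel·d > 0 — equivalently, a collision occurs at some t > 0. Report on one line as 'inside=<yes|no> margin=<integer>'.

d = (-3, 15),  |d|² = 234;  R = 2+5 = 7,  c = 234−7² = 185
v_rel = (5, -10),  |v_rel|² = 125;  v_rel·d = (5)·(-3) + (-10)·(15) = -165
125·t² + 330·t + 185 = 0  ⇒  m = (-165)² − 125·185 = 4100
m = 4100 > 0,  v_rel·d = -165 < 0  ⇒  outside

inside=no margin=4100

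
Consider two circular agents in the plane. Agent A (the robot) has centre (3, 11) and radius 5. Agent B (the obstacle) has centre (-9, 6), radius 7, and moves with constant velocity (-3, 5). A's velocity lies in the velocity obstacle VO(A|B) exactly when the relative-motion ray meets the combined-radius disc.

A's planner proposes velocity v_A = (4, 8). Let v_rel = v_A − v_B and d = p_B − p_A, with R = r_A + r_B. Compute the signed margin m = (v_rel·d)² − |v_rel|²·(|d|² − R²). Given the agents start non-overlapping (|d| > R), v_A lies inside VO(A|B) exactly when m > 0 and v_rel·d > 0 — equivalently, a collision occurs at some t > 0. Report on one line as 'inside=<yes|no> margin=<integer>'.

d = (-12, -5),  |d|² = 169;  R = 5+7 = 12,  c = 169−12² = 25
v_rel = (7, 3),  |v_rel|² = 58;  v_rel·d = (7)·(-12) + (3)·(-5) = -99
58·t² + 198·t + 25 = 0  ⇒  m = (-99)² − 58·25 = 8351
m = 8351 > 0,  v_rel·d = -99 < 0  ⇒  outside

inside=no margin=8351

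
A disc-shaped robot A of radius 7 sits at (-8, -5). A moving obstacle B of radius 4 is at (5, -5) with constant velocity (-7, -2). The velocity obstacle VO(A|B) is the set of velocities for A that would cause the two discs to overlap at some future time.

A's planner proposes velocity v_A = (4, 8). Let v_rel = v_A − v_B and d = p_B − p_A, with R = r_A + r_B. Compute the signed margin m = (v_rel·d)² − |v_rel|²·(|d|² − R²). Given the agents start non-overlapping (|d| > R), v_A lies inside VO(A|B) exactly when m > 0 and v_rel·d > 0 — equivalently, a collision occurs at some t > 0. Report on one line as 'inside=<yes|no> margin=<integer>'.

d = (13, 0),  |d|² = 169;  R = 7+4 = 11,  c = 169−11² = 48
v_rel = (11, 10),  |v_rel|² = 221;  v_rel·d = (11)·(13) + (10)·(0) = 143
221·t² − 286·t + 48 = 0  ⇒  m = 143² − 221·48 = 9841
m = 9841 > 0,  v_rel·d = 143 > 0  ⇒  inside

inside=yes margin=9841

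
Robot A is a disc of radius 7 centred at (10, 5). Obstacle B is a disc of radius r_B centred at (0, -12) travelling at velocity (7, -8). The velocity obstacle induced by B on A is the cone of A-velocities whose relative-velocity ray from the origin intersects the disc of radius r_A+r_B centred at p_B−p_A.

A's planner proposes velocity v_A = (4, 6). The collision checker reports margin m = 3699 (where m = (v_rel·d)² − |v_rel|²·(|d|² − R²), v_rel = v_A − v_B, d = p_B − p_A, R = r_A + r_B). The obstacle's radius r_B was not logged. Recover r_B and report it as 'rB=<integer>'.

m = 3699
d = (-10, -17);  v_rel = (-3, 14),  |v_rel|² = 205
v_rel×d = (-3)·(-17) − (14)·(-10) = 191
since m = R²·205 − 191²:  R² = (36481 + 3699) / 205 = 196
R = √196 = 14  ⇒  r_B = 14 − 7 = 7

rB=7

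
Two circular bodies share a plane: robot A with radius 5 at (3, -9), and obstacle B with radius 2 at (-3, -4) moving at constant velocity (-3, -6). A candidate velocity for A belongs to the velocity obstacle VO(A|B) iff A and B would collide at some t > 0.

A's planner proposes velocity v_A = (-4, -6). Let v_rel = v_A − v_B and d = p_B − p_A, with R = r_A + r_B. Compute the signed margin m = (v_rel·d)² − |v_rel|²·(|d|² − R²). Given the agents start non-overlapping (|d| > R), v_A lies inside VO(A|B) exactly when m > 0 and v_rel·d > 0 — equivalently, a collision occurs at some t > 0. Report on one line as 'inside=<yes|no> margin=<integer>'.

d = (-6, 5),  |d|² = 61;  R = 5+2 = 7,  c = 61−7² = 12
v_rel = (-1, 0),  |v_rel|² = 1;  v_rel·d = (-1)·(-6) + (0)·(5) = 6
1·t² − 12·t + 12 = 0  ⇒  m = 6² − 1·12 = 24
m = 24 > 0,  v_rel·d = 6 > 0  ⇒  inside

inside=yes margin=24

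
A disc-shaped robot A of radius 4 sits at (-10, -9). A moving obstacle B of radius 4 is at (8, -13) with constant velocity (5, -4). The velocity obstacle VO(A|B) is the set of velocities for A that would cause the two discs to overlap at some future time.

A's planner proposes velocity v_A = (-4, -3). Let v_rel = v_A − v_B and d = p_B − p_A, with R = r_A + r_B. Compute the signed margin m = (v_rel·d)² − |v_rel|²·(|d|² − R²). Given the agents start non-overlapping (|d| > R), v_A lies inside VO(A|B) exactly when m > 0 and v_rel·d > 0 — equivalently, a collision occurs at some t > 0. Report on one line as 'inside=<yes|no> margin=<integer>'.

d = (18, -4),  |d|² = 340;  R = 4+4 = 8,  c = 340−8² = 276
v_rel = (-9, 1),  |v_rel|² = 82;  v_rel·d = (-9)·(18) + (1)·(-4) = -166
82·t² + 332·t + 276 = 0  ⇒  m = (-166)² − 82·276 = 4924
m = 4924 > 0,  v_rel·d = -166 < 0  ⇒  outside

inside=no margin=4924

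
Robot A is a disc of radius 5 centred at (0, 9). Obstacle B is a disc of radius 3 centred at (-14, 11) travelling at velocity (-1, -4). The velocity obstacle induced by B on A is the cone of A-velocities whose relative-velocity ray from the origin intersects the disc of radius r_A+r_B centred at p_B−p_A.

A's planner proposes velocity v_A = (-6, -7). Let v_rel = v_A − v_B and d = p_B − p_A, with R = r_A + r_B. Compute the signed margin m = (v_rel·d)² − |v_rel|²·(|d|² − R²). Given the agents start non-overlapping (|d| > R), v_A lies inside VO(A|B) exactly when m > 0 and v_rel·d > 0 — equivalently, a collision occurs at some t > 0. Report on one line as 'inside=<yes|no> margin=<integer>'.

d = (-14, 2),  |d|² = 200;  R = 5+3 = 8,  c = 200−8² = 136
v_rel = (-5, -3),  |v_rel|² = 34;  v_rel·d = (-5)·(-14) + (-3)·(2) = 64
34·t² − 128·t + 136 = 0  ⇒  m = 64² − 34·136 = -528
m = -528 < 0,  v_rel·d = 64 > 0  ⇒  outside

inside=no margin=-528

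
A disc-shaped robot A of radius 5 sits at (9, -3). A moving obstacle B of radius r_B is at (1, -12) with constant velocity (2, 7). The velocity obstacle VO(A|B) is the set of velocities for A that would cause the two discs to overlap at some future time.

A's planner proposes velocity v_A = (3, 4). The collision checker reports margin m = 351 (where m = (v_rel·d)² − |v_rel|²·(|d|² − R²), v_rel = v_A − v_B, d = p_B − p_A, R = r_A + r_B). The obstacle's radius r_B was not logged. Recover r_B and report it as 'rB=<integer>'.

m = 351
d = (-8, -9);  v_rel = (1, -3),  |v_rel|² = 10
v_rel×d = (1)·(-9) − (-3)·(-8) = -33
since m = R²·10 − (-33)²:  R² = (1089 + 351) / 10 = 144
R = √144 = 12  ⇒  r_B = 12 − 5 = 7

rB=7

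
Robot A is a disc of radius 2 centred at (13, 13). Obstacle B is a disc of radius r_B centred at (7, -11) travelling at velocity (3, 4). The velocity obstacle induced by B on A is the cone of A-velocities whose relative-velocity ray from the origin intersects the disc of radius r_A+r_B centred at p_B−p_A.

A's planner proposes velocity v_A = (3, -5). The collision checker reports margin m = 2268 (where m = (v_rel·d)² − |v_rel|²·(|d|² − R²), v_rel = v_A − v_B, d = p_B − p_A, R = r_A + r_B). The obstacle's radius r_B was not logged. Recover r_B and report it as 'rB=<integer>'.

m = 2268
d = (-6, -24);  v_rel = (0, -9),  |v_rel|² = 81
v_rel×d = (0)·(-24) − (-9)·(-6) = -54
since m = R²·81 − (-54)²:  R² = (2916 + 2268) / 81 = 64
R = √64 = 8  ⇒  r_B = 8 − 2 = 6

rB=6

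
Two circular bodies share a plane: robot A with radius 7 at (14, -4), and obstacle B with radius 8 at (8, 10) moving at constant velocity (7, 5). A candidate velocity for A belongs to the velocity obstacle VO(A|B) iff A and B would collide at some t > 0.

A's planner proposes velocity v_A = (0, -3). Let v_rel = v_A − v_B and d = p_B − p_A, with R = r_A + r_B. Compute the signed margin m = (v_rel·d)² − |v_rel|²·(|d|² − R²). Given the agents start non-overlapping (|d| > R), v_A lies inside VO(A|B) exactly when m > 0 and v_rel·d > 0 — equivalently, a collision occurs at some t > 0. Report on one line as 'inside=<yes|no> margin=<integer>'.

d = (-6, 14),  |d|² = 232;  R = 7+8 = 15,  c = 232−15² = 7
v_rel = (-7, -8),  |v_rel|² = 113;  v_rel·d = (-7)·(-6) + (-8)·(14) = -70
113·t² + 140·t + 7 = 0  ⇒  m = (-70)² − 113·7 = 4109
m = 4109 > 0,  v_rel·d = -70 < 0  ⇒  outside

inside=no margin=4109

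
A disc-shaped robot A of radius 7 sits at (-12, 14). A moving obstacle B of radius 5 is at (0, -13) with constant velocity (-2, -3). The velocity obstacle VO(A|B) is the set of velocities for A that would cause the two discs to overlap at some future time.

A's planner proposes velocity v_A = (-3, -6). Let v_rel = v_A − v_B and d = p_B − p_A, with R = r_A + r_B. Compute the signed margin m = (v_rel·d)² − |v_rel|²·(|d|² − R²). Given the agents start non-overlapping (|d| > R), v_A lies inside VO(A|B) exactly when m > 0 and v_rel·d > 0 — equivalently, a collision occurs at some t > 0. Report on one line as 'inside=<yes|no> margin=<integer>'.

d = (12, -27),  |d|² = 873;  R = 7+5 = 12,  c = 873−12² = 729
v_rel = (-1, -3),  |v_rel|² = 10;  v_rel·d = (-1)·(12) + (-3)·(-27) = 69
10·t² − 138·t + 729 = 0  ⇒  m = 69² − 10·729 = -2529
m = -2529 < 0,  v_rel·d = 69 > 0  ⇒  outside

inside=no margin=-2529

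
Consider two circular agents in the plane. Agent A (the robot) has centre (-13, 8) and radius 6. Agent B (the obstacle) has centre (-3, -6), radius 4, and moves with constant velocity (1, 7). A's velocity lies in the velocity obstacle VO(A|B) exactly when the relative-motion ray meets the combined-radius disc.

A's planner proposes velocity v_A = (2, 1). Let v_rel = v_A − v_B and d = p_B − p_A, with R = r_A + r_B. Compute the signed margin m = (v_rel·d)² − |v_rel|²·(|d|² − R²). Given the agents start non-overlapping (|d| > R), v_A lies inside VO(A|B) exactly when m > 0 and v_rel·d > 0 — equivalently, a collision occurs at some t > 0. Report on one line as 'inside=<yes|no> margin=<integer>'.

d = (10, -14),  |d|² = 296;  R = 6+4 = 10,  c = 296−10² = 196
v_rel = (1, -6),  |v_rel|² = 37;  v_rel·d = (1)·(10) + (-6)·(-14) = 94
37·t² − 188·t + 196 = 0  ⇒  m = 94² − 37·196 = 1584
m = 1584 > 0,  v_rel·d = 94 > 0  ⇒  inside

inside=yes margin=1584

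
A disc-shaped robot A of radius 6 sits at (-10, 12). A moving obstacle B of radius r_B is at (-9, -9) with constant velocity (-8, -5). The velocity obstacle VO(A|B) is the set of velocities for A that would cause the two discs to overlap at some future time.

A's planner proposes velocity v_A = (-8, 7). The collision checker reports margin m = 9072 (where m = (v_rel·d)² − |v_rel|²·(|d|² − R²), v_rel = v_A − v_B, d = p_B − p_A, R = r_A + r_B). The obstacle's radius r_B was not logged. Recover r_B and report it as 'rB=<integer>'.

m = 9072
d = (1, -21);  v_rel = (0, 12),  |v_rel|² = 144
v_rel×d = (0)·(-21) − (12)·(1) = -12
since m = R²·144 − (-12)²:  R² = (144 + 9072) / 144 = 64
R = √64 = 8  ⇒  r_B = 8 − 6 = 2

rB=2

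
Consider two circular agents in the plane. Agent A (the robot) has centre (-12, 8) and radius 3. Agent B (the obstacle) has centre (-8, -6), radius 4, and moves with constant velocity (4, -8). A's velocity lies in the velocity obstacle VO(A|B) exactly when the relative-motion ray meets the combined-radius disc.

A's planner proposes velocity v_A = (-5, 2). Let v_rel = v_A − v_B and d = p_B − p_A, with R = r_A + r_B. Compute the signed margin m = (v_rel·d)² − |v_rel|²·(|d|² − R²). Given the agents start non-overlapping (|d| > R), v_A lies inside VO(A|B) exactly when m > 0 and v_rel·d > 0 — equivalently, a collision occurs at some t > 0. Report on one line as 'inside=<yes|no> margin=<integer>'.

d = (4, -14),  |d|² = 212;  R = 3+4 = 7,  c = 212−7² = 163
v_rel = (-9, 10),  |v_rel|² = 181;  v_rel·d = (-9)·(4) + (10)·(-14) = -176
181·t² + 352·t + 163 = 0  ⇒  m = (-176)² − 181·163 = 1473
m = 1473 > 0,  v_rel·d = -176 < 0  ⇒  outside

inside=no margin=1473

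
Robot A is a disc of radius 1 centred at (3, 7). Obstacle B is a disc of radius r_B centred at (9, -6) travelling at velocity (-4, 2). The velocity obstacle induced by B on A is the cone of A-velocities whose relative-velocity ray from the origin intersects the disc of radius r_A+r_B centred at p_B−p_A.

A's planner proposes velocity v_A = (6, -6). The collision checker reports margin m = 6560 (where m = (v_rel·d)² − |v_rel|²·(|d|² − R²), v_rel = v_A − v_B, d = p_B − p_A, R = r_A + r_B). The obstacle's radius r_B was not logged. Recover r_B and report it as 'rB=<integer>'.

m = 6560
d = (6, -13);  v_rel = (10, -8),  |v_rel|² = 164
v_rel×d = (10)·(-13) − (-8)·(6) = -82
since m = R²·164 − (-82)²:  R² = (6724 + 6560) / 164 = 81
R = √81 = 9  ⇒  r_B = 9 − 1 = 8

rB=8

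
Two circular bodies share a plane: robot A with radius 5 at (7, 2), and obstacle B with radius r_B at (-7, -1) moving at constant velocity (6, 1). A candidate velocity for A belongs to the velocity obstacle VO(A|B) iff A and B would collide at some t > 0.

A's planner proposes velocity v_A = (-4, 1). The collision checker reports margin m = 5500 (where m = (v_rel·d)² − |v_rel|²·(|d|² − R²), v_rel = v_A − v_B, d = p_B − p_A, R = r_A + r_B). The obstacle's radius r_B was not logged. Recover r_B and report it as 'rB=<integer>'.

m = 5500
d = (-14, -3);  v_rel = (-10, 0),  |v_rel|² = 100
v_rel×d = (-10)·(-3) − (0)·(-14) = 30
since m = R²·100 − 30²:  R² = (900 + 5500) / 100 = 64
R = √64 = 8  ⇒  r_B = 8 − 5 = 3

rB=3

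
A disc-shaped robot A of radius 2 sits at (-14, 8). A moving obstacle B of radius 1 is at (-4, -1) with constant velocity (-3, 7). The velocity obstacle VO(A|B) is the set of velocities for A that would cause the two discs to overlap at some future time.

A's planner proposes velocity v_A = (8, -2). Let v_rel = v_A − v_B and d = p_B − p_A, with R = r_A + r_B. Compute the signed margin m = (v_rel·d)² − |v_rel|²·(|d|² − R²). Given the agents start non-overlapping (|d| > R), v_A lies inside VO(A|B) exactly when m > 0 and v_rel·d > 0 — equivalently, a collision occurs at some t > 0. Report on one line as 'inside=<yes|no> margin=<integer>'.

d = (10, -9),  |d|² = 181;  R = 2+1 = 3,  c = 181−3² = 172
v_rel = (11, -9),  |v_rel|² = 202;  v_rel·d = (11)·(10) + (-9)·(-9) = 191
202·t² − 382·t + 172 = 0  ⇒  m = 191² − 202·172 = 1737
m = 1737 > 0,  v_rel·d = 191 > 0  ⇒  inside

inside=yes margin=1737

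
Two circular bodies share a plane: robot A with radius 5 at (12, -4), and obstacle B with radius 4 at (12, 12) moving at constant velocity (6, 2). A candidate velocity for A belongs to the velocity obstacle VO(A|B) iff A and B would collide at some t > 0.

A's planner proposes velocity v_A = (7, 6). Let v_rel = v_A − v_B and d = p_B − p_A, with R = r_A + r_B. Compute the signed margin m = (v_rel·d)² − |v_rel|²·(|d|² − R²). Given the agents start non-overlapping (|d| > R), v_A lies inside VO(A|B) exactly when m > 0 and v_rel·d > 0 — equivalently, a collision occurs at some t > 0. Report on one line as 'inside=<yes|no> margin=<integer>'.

d = (0, 16),  |d|² = 256;  R = 5+4 = 9,  c = 256−9² = 175
v_rel = (1, 4),  |v_rel|² = 17;  v_rel·d = (1)·(0) + (4)·(16) = 64
17·t² − 128·t + 175 = 0  ⇒  m = 64² − 17·175 = 1121
m = 1121 > 0,  v_rel·d = 64 > 0  ⇒  inside

inside=yes margin=1121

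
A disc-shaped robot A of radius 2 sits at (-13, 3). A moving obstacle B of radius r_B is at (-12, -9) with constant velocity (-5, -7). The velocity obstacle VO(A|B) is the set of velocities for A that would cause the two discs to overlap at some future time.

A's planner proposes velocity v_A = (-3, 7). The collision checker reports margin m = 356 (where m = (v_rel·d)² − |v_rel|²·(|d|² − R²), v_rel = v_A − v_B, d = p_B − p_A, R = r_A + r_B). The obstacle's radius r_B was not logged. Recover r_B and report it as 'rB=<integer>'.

m = 356
d = (1, -12);  v_rel = (2, 14),  |v_rel|² = 200
v_rel×d = (2)·(-12) − (14)·(1) = -38
since m = R²·200 − (-38)²:  R² = (1444 + 356) / 200 = 9
R = √9 = 3  ⇒  r_B = 3 − 2 = 1

rB=1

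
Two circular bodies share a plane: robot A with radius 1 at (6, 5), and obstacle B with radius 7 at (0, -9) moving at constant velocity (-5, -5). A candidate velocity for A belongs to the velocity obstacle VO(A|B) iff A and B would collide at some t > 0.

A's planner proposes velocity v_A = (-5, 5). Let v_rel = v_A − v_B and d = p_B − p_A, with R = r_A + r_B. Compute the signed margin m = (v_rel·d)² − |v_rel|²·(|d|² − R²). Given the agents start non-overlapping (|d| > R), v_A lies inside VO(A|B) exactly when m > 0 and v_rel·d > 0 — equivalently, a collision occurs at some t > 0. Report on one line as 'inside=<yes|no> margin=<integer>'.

d = (-6, -14),  |d|² = 232;  R = 1+7 = 8,  c = 232−8² = 168
v_rel = (0, 10),  |v_rel|² = 100;  v_rel·d = (0)·(-6) + (10)·(-14) = -140
100·t² + 280·t + 168 = 0  ⇒  m = (-140)² − 100·168 = 2800
m = 2800 > 0,  v_rel·d = -140 < 0  ⇒  outside

inside=no margin=2800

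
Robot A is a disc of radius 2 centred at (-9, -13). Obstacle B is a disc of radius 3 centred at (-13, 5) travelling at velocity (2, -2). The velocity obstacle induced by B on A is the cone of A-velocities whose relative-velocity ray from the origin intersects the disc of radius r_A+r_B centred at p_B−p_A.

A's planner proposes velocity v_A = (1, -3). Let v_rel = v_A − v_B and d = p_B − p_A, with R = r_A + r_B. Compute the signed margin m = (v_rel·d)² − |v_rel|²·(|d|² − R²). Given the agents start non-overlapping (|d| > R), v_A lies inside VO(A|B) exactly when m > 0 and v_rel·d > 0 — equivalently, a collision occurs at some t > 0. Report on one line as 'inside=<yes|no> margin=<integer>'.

d = (-4, 18),  |d|² = 340;  R = 2+3 = 5,  c = 340−5² = 315
v_rel = (-1, -1),  |v_rel|² = 2;  v_rel·d = (-1)·(-4) + (-1)·(18) = -14
2·t² + 28·t + 315 = 0  ⇒  m = (-14)² − 2·315 = -434
m = -434 < 0,  v_rel·d = -14 < 0  ⇒  outside

inside=no margin=-434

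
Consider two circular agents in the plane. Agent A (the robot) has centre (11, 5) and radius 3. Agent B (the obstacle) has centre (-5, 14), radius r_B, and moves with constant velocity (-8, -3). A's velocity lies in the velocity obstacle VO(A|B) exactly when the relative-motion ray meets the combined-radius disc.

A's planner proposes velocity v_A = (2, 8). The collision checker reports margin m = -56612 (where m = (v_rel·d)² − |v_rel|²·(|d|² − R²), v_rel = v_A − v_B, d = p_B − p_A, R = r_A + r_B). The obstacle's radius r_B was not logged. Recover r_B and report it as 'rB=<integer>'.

m = -56612
d = (-16, 9);  v_rel = (10, 11),  |v_rel|² = 221
v_rel×d = (10)·(9) − (11)·(-16) = 266
since m = R²·221 − 266²:  R² = (70756 + -56612) / 221 = 64
R = √64 = 8  ⇒  r_B = 8 − 3 = 5

rB=5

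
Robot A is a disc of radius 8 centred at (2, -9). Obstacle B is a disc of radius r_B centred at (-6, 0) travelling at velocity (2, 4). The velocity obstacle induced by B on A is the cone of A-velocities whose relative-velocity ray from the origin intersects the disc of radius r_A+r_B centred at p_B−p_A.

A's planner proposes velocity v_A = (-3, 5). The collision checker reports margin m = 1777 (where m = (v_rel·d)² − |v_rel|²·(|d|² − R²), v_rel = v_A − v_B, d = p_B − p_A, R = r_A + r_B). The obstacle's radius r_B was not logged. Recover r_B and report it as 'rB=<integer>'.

m = 1777
d = (-8, 9);  v_rel = (-5, 1),  |v_rel|² = 26
v_rel×d = (-5)·(9) − (1)·(-8) = -37
since m = R²·26 − (-37)²:  R² = (1369 + 1777) / 26 = 121
R = √121 = 11  ⇒  r_B = 11 − 8 = 3

rB=3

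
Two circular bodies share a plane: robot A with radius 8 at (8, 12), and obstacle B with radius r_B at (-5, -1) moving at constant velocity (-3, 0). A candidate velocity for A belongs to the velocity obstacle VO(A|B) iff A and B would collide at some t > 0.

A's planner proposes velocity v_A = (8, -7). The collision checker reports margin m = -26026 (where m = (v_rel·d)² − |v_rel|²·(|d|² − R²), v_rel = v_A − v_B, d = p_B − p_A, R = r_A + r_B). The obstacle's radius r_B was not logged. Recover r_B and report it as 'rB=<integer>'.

m = -26026
d = (-13, -13);  v_rel = (11, -7),  |v_rel|² = 170
v_rel×d = (11)·(-13) − (-7)·(-13) = -234
since m = R²·170 − (-234)²:  R² = (54756 + -26026) / 170 = 169
R = √169 = 13  ⇒  r_B = 13 − 8 = 5

rB=5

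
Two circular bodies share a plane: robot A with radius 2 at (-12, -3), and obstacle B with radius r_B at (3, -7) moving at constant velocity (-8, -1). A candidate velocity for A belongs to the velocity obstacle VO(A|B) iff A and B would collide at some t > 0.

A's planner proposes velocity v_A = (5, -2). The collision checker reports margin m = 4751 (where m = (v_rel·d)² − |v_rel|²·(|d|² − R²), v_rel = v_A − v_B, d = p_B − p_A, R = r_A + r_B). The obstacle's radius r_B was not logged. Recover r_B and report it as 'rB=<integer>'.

m = 4751
d = (15, -4);  v_rel = (13, -1),  |v_rel|² = 170
v_rel×d = (13)·(-4) − (-1)·(15) = -37
since m = R²·170 − (-37)²:  R² = (1369 + 4751) / 170 = 36
R = √36 = 6  ⇒  r_B = 6 − 2 = 4

rB=4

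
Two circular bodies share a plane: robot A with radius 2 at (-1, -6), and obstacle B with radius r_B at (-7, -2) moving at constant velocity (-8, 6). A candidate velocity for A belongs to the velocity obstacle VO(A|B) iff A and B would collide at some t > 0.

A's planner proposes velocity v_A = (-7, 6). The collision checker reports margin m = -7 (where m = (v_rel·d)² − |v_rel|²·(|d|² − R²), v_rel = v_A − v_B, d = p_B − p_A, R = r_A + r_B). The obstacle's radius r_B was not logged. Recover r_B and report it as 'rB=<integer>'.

m = -7
d = (-6, 4);  v_rel = (1, 0),  |v_rel|² = 1
v_rel×d = (1)·(4) − (0)·(-6) = 4
since m = R²·1 − 4²:  R² = (16 + -7) / 1 = 9
R = √9 = 3  ⇒  r_B = 3 − 2 = 1

rB=1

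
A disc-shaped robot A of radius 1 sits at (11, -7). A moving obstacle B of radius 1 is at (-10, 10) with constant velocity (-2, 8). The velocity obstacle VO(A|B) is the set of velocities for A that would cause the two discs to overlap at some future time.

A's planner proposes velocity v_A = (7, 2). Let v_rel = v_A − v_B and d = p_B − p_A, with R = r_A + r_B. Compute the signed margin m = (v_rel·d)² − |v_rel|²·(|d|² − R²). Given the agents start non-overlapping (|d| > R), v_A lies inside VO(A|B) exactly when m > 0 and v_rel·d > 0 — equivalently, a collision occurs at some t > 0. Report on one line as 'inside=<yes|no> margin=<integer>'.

d = (-21, 17),  |d|² = 730;  R = 1+1 = 2,  c = 730−2² = 726
v_rel = (9, -6),  |v_rel|² = 117;  v_rel·d = (9)·(-21) + (-6)·(17) = -291
117·t² + 582·t + 726 = 0  ⇒  m = (-291)² − 117·726 = -261
m = -261 < 0,  v_rel·d = -291 < 0  ⇒  outside

inside=no margin=-261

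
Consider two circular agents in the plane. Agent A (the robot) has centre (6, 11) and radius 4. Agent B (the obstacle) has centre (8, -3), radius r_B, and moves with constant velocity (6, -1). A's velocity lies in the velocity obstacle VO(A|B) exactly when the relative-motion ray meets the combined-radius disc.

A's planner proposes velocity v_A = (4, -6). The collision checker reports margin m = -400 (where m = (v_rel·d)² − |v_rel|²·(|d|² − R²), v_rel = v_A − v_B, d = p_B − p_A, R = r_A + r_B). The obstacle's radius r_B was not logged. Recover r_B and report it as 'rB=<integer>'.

m = -400
d = (2, -14);  v_rel = (-2, -5),  |v_rel|² = 29
v_rel×d = (-2)·(-14) − (-5)·(2) = 38
since m = R²·29 − 38²:  R² = (1444 + -400) / 29 = 36
R = √36 = 6  ⇒  r_B = 6 − 4 = 2

rB=2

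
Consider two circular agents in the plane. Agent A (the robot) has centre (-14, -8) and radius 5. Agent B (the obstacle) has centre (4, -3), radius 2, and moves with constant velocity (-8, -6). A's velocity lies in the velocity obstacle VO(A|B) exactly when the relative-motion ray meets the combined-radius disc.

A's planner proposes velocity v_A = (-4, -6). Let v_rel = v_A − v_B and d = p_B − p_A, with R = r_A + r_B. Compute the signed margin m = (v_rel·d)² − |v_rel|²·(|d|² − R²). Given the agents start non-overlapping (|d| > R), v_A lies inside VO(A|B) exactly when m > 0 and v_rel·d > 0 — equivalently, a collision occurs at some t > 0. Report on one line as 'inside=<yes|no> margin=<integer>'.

d = (18, 5),  |d|² = 349;  R = 5+2 = 7,  c = 349−7² = 300
v_rel = (4, 0),  |v_rel|² = 16;  v_rel·d = (4)·(18) + (0)·(5) = 72
16·t² − 144·t + 300 = 0  ⇒  m = 72² − 16·300 = 384
m = 384 > 0,  v_rel·d = 72 > 0  ⇒  inside

inside=yes margin=384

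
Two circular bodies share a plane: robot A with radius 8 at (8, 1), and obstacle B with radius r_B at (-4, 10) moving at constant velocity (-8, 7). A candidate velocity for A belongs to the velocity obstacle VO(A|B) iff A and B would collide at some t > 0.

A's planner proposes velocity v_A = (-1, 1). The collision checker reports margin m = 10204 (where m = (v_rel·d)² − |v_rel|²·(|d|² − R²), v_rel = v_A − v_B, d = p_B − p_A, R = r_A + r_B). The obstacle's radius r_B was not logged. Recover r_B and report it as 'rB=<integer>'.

m = 10204
d = (-12, 9);  v_rel = (7, -6),  |v_rel|² = 85
v_rel×d = (7)·(9) − (-6)·(-12) = -9
since m = R²·85 − (-9)²:  R² = (81 + 10204) / 85 = 121
R = √121 = 11  ⇒  r_B = 11 − 8 = 3

rB=3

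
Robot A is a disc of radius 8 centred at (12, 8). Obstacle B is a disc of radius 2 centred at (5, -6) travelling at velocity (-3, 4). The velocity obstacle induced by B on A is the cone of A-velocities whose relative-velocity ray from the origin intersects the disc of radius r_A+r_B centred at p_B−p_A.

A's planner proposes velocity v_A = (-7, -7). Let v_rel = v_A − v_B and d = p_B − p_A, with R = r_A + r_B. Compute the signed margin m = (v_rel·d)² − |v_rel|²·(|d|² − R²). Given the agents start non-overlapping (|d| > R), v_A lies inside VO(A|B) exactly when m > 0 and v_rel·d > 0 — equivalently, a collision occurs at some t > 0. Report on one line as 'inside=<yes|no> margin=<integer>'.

d = (-7, -14),  |d|² = 245;  R = 8+2 = 10,  c = 245−10² = 145
v_rel = (-4, -11),  |v_rel|² = 137;  v_rel·d = (-4)·(-7) + (-11)·(-14) = 182
137·t² − 364·t + 145 = 0  ⇒  m = 182² − 137·145 = 13259
m = 13259 > 0,  v_rel·d = 182 > 0  ⇒  inside

inside=yes margin=13259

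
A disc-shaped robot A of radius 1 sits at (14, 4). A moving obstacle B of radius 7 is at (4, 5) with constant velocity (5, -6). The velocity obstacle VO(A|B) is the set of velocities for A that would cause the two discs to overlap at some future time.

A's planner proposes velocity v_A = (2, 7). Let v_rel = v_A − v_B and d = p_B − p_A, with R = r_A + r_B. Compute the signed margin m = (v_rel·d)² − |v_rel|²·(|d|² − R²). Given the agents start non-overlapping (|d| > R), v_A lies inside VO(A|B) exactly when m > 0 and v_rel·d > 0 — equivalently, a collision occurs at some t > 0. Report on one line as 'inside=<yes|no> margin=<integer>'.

d = (-10, 1),  |d|² = 101;  R = 1+7 = 8,  c = 101−8² = 37
v_rel = (-3, 13),  |v_rel|² = 178;  v_rel·d = (-3)·(-10) + (13)·(1) = 43
178·t² − 86·t + 37 = 0  ⇒  m = 43² − 178·37 = -4737
m = -4737 < 0,  v_rel·d = 43 > 0  ⇒  outside

inside=no margin=-4737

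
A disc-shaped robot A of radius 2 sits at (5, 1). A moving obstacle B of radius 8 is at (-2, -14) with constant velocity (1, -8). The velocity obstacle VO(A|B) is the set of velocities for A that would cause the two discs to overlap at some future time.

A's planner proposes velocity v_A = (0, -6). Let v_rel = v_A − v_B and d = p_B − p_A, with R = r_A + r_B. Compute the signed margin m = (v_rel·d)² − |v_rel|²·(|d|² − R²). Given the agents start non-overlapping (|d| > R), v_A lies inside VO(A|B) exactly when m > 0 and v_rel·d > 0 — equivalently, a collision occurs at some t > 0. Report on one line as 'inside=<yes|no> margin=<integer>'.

d = (-7, -15),  |d|² = 274;  R = 2+8 = 10,  c = 274−10² = 174
v_rel = (-1, 2),  |v_rel|² = 5;  v_rel·d = (-1)·(-7) + (2)·(-15) = -23
5·t² + 46·t + 174 = 0  ⇒  m = (-23)² − 5·174 = -341
m = -341 < 0,  v_rel·d = -23 < 0  ⇒  outside

inside=no margin=-341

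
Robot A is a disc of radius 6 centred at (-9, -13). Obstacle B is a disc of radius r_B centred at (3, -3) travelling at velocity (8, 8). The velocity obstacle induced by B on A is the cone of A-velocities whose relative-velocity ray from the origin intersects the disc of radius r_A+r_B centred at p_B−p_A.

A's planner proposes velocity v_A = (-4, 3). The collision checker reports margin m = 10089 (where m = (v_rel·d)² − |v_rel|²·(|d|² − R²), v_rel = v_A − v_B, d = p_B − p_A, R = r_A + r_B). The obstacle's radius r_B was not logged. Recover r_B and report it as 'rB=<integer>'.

m = 10089
d = (12, 10);  v_rel = (-12, -5),  |v_rel|² = 169
v_rel×d = (-12)·(10) − (-5)·(12) = -60
since m = R²·169 − (-60)²:  R² = (3600 + 10089) / 169 = 81
R = √81 = 9  ⇒  r_B = 9 − 6 = 3

rB=3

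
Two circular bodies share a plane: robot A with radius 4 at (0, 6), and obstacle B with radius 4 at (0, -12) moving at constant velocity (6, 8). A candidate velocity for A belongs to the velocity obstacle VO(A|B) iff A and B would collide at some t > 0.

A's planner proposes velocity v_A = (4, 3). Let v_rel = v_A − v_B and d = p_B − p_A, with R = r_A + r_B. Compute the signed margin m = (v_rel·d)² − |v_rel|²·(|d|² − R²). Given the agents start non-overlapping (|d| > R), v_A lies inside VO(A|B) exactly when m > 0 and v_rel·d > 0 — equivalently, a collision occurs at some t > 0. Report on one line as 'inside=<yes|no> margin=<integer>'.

d = (0, -18),  |d|² = 324;  R = 4+4 = 8,  c = 324−8² = 260
v_rel = (-2, -5),  |v_rel|² = 29;  v_rel·d = (-2)·(0) + (-5)·(-18) = 90
29·t² − 180·t + 260 = 0  ⇒  m = 90² − 29·260 = 560
m = 560 > 0,  v_rel·d = 90 > 0  ⇒  inside

inside=yes margin=560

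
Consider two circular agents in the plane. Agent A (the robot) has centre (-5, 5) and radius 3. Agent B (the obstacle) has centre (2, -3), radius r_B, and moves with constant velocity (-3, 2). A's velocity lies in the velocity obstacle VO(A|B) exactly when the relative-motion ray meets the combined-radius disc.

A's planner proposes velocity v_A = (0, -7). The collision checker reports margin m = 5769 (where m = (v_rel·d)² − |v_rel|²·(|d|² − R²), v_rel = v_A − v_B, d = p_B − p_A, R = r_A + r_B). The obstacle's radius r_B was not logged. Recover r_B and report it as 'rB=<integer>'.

m = 5769
d = (7, -8);  v_rel = (3, -9),  |v_rel|² = 90
v_rel×d = (3)·(-8) − (-9)·(7) = 39
since m = R²·90 − 39²:  R² = (1521 + 5769) / 90 = 81
R = √81 = 9  ⇒  r_B = 9 − 3 = 6

rB=6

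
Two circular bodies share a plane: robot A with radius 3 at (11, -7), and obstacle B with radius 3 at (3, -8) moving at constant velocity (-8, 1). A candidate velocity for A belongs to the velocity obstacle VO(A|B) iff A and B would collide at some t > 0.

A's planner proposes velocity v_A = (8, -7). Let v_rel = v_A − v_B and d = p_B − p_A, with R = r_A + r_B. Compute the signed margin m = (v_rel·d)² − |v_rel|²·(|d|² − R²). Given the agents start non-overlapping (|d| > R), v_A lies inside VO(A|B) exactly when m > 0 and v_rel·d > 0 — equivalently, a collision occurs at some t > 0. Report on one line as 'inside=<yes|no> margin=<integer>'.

d = (-8, -1),  |d|² = 65;  R = 3+3 = 6,  c = 65−6² = 29
v_rel = (16, -8),  |v_rel|² = 320;  v_rel·d = (16)·(-8) + (-8)·(-1) = -120
320·t² + 240·t + 29 = 0  ⇒  m = (-120)² − 320·29 = 5120
m = 5120 > 0,  v_rel·d = -120 < 0  ⇒  outside

inside=no margin=5120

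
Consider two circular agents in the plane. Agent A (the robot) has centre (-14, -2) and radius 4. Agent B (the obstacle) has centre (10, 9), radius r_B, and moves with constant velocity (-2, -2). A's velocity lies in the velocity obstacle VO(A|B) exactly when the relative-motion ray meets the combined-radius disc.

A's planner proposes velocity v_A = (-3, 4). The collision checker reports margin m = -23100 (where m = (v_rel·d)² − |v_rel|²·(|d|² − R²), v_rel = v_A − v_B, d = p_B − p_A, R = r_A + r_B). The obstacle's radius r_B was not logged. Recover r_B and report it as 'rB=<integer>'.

m = -23100
d = (24, 11);  v_rel = (-1, 6),  |v_rel|² = 37
v_rel×d = (-1)·(11) − (6)·(24) = -155
since m = R²·37 − (-155)²:  R² = (24025 + -23100) / 37 = 25
R = √25 = 5  ⇒  r_B = 5 − 4 = 1

rB=1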